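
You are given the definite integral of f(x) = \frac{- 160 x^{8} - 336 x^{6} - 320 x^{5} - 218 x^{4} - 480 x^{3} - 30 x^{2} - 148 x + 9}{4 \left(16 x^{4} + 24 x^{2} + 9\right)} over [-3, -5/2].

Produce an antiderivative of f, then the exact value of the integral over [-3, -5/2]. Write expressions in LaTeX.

A first test for any F(x): its x-derivative must equal f(x) identically.
F(x) = - \frac{8 x^{7} + 14 x^{5} + 40 x^{4} + 2 x^{3} - 10 x^{2} - 3 x - 26}{4 \left(4 x^{2} + 3\right)} is an antiderivative of f.
Check: d/dx[- \frac{8 x^{7} + 14 x^{5} + 40 x^{4} + 2 x^{3} - 10 x^{2} - 3 x - 26}{4 \left(4 x^{2} + 3\right)}] = \frac{- 160 x^{8} - 336 x^{6} - 320 x^{5} - 218 x^{4} - 480 x^{3} - 30 x^{2} - 148 x + 9}{64 x^{4} + 96 x^{2} + 36}, which equals f(x).
F(-5/2) = \frac{19199}{448}; F(-3) = \frac{17819}{156}.
Integral = F(-5/2) - F(-3) = - \frac{1246967}{17472}.

Antiderivative: F(x) = - \frac{8 x^{7} + 14 x^{5} + 40 x^{4} + 2 x^{3} - 10 x^{2} - 3 x - 26}{4 \left(4 x^{2} + 3\right)}; value = - \frac{1246967}{17472}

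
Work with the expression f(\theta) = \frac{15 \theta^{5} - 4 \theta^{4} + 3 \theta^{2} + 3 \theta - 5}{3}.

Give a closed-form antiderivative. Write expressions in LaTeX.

Differentiate the proposed F(\theta) back; it has to land on f(\theta) exactly.
Check: d/d\theta[\frac{5 \theta^{6}}{6} - \frac{4 \theta^{5}}{15} + \frac{\theta^{3}}{3} + \frac{\theta^{2}}{2} - \frac{5 \theta}{3}] = 5 \theta^{5} - \frac{4 \theta^{4}}{3} + \theta^{2} + \theta - \frac{5}{3}, which equals f(\theta).

An antiderivative is F(\theta) = \frac{5 \theta^{6}}{6} - \frac{4 \theta^{5}}{15} + \frac{\theta^{3}}{3} + \frac{\theta^{2}}{2} - \frac{5 \theta}{3}.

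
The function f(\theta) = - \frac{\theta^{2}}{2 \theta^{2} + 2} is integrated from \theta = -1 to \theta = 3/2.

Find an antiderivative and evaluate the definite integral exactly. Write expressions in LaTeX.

Antiderivative: F(\theta) = - \frac{\theta}{2} + \frac{\operatorname{atan}{\left(\theta \right)}}{2}; value = - \frac{5}{4} + \frac{\pi}{8} + \frac{\operatorname{atan}{\left(\frac{3}{2} \right)}}{2}

A candidate is checked by its d/d\theta: the result must match f(\theta).
F(\theta) = - \frac{\theta}{2} + \frac{\operatorname{atan}{\left(\theta \right)}}{2} is an antiderivative of f.
Check: d/d\theta[- \frac{\theta}{2} + \frac{\operatorname{atan}{\left(\theta \right)}}{2}] = - \frac{\theta^{2}}{2 \theta^{2} + 2} = f(\theta).
F(3/2) = - \frac{3}{4} + \frac{\operatorname{atan}{\left(\frac{3}{2} \right)}}{2}; F(-1) = \frac{1}{2} - \frac{\pi}{8}.
Integral = F(3/2) - F(-1) = - \frac{5}{4} + \frac{\pi}{8} + \frac{\operatorname{atan}{\left(\frac{3}{2} \right)}}{2}.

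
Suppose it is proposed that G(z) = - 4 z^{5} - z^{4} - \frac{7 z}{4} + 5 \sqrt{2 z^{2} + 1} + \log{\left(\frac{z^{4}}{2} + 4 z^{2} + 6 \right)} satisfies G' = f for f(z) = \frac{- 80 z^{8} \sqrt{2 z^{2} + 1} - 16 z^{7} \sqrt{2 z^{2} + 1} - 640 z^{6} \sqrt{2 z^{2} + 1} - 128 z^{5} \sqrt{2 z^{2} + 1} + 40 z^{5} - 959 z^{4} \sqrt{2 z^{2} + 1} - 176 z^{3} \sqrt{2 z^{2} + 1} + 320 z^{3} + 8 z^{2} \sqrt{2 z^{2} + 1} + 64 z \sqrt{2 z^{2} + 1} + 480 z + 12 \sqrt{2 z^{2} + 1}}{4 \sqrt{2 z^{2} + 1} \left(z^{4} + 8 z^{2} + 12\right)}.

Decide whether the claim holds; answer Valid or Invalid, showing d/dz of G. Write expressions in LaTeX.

Invalid: d/dz[G] - f = -2, which is not 0.

d/dz[G] = \frac{- 80 z^{8} \sqrt{2 z^{2} + 1} - 16 z^{7} \sqrt{2 z^{2} + 1} - 640 z^{6} \sqrt{2 z^{2} + 1} - 128 z^{5} \sqrt{2 z^{2} + 1} + 40 z^{5} - 967 z^{4} \sqrt{2 z^{2} + 1} - 176 z^{3} \sqrt{2 z^{2} + 1} + 320 z^{3} - 56 z^{2} \sqrt{2 z^{2} + 1} + 64 z \sqrt{2 z^{2} + 1} + 480 z - 84 \sqrt{2 z^{2} + 1}}{4 z^{4} \sqrt{2 z^{2} + 1} + 32 z^{2} \sqrt{2 z^{2} + 1} + 48 \sqrt{2 z^{2} + 1}}
d/dz[G] - f(z) = -2 != 0.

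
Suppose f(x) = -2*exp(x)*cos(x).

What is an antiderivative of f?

An antiderivative F(x) passes only if d/dx[F] lands on f(x) exactly.
Check: d/dx[-(sin(x) + cos(x))*exp(x)] = -2*exp(x)*cos(x) = f(x).

An antiderivative is F(x) = -(sin(x) + cos(x))*exp(x).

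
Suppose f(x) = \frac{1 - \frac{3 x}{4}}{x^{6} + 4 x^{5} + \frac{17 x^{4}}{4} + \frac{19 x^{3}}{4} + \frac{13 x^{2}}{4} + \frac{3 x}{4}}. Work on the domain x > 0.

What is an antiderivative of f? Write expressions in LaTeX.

Factor the denominator (x \left(x + 3\right) \left(2 x + 1\right)^{2} \left(x^{2} + 1\right)) and decompose: f = \frac{79 x + 3}{250 \left(x^{2} + 1\right)} - \frac{408}{125 \left(2 x + 1\right)} - \frac{88}{25 \left(2 x + 1\right)^{2}} - \frac{13}{750 \left(x + 3\right)} + \frac{4}{3 x}; each piece integrates to a log, atan, or power term.
Check: d/dx[\frac{4 \log{\left(x \right)}}{3} - \frac{204 \log{\left(x + \frac{1}{2} \right)}}{125} - \frac{13 \log{\left(x + 3 \right)}}{750} + \frac{79 \log{\left(x^{2} + 1 \right)}}{500} + \frac{3 \operatorname{atan}{\left(x \right)}}{250} + \frac{44}{50 x + 25}] = \frac{4 - 3 x}{4 x^{6} + 16 x^{5} + 17 x^{4} + 19 x^{3} + 13 x^{2} + 3 x}, which equals f(x).

An antiderivative is F(x) = \frac{4 \log{\left(x \right)}}{3} - \frac{204 \log{\left(x + \frac{1}{2} \right)}}{125} - \frac{13 \log{\left(x + 3 \right)}}{750} + \frac{79 \log{\left(x^{2} + 1 \right)}}{500} + \frac{3 \operatorname{atan}{\left(x \right)}}{250} + \frac{44}{50 x + 25}.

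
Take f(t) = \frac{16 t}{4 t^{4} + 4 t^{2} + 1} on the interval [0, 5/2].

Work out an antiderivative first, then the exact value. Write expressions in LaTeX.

Antiderivative: F(t) = - \frac{4}{2 t^{2} + 1}; value = \frac{100}{27}

f matches the chain-rule pattern g'(h)*h' with inner function h(t) = 2 t^{2} + 1; substituting u = h(t) collapses the integral.
F(t) = - \frac{4}{2 t^{2} + 1} is an antiderivative of f.
Check: d/dt[- \frac{4}{2 t^{2} + 1}] = \frac{16 t}{4 t^{4} + 4 t^{2} + 1} = f(t).
F(5/2) = - \frac{8}{27}; F(0) = -4.
Integral = F(5/2) - F(0) = \frac{100}{27}.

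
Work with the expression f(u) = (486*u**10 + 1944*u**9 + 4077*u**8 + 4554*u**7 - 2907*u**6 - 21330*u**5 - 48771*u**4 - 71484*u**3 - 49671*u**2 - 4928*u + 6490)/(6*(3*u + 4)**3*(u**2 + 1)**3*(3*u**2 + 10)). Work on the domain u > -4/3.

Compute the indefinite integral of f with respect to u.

F(u) = 5*u/(3*u**4 + 6*u**2 + 3) + log(3*u**2/2 + 5)/2 + 4/(3*u**4 + 6*u**2 + 3) - 1/(36*u**2 + 96*u + 64) + C

For F(u) to be correct the identity F'(u) - f(u) = 0 must hold.
Check: d/du[5*u/(3*u**4 + 6*u**2 + 3) + log(3*u**2/2 + 5)/2 + 4/(3*u**4 + 6*u**2 + 3) - 1/(36*u**2 + 96*u + 64)] = (486*u**10 + 1944*u**9 + 4077*u**8 + 4554*u**7 - 2907*u**6 - 21330*u**5 - 48771*u**4 - 71484*u**3 - 49671*u**2 - 4928*u + 6490)/(486*u**11 + 1944*u**10 + 5670*u**9 + 13464*u**8 + 22734*u**7 + 32568*u**6 + 39042*u**5 + 36360*u**4 + 30132*u**3 + 19152*u**2 + 8640*u + 3840), which equals f(u).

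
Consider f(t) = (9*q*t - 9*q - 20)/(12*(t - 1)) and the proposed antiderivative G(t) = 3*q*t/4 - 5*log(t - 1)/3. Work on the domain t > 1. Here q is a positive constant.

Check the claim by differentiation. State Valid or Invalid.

Valid. The derivative of G reproduces f.

d/dt[G] = (9*q*t - 9*q - 20)/(12*t - 12)
This equals f(t) exactly, so the claim holds.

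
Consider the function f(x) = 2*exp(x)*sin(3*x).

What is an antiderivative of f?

An antiderivative is F(x) = exp(x)*sin(3*x)/5 - 3*exp(x)*cos(3*x)/5.

Since d/dx undoes antidifferentiation here, F'(x) = f(x) is required of F(x).
Check: d/dx[exp(x)*sin(3*x)/5 - 3*exp(x)*cos(3*x)/5] = 2*exp(x)*sin(3*x) = f(x).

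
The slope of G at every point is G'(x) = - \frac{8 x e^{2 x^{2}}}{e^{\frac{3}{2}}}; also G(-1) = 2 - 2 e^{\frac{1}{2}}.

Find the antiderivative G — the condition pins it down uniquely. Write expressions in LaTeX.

The substitution u = 2 x^{2} - \frac{3}{2} works: G'(x) is exactly (dG/du)*(du/dx) for that inner function.
A general antiderivative is - 2 e^{2 x^{2} - \frac{3}{2}} + C.
The condition gives C = 2 - 2 e^{\frac{1}{2}} - (- 2 e^{\frac{1}{2}}) = 2.
So G(x) = - \frac{2 e^{2 x^{2}}}{e^{\frac{3}{2}}} + 2.
Check: d/dx[- \frac{2 e^{2 x^{2}}}{e^{\frac{3}{2}}} + 2] = - \frac{8 x e^{2 x^{2}}}{e^{\frac{3}{2}}} = G'(x).

G(x) = - \frac{2 e^{2 x^{2}}}{e^{\frac{3}{2}}} + 2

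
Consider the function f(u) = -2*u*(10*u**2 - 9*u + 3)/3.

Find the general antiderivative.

For F(u) to be correct the identity F'(u) - f(u) = 0 must hold.
Check: d/du[-5*u**4/3 + 2*u**3 - u**2] = -20*u**3/3 + 6*u**2 - 2*u, which equals f(u).

F(u) = -5*u**4/3 + 2*u**3 - u**2 + C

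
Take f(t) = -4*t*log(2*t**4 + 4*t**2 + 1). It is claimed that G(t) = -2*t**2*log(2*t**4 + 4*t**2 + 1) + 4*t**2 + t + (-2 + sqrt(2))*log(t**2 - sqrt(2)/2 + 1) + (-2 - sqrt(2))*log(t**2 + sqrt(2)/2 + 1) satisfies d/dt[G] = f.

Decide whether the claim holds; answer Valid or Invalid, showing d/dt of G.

Invalid: d/dt[G] - f = 1, which is not 0.

d/dt[G] = -4*t*log(2*t**4 + 4*t**2 + 1) + 1
d/dt[G] - f(t) = 1 != 0.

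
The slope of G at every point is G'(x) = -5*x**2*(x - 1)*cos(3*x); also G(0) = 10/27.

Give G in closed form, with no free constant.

G(x) = 5*(-9*x**3*sin(3*x) + 9*x**2*sin(3*x) - 9*x**2*cos(3*x) + 6*x*sin(3*x) + 6*x*cos(3*x) - 2*sin(3*x) + 2*cos(3*x))/27

The proposed G(x) is checked by its d/dx: the result must match the given G'(x).
A general antiderivative is -5*x**3*sin(3*x)/3 + 5*x**2*sin(3*x)/3 - 5*x**2*cos(3*x)/3 + 10*x*sin(3*x)/9 + 10*x*cos(3*x)/9 - 10*sin(3*x)/27 + 10*cos(3*x)/27 + C.
The condition gives C = 10/27 - (10/27) = 0.
So G(x) = 5*(-9*x**3*sin(3*x) + 9*x**2*sin(3*x) - 9*x**2*cos(3*x) + 6*x*sin(3*x) + 6*x*cos(3*x) - 2*sin(3*x) + 2*cos(3*x))/27.
Check: d/dx[5*(-9*x**3*sin(3*x) + 9*x**2*sin(3*x) - 9*x**2*cos(3*x) + 6*x*sin(3*x) + 6*x*cos(3*x) - 2*sin(3*x) + 2*cos(3*x))/27] = -5*x**3*cos(3*x) + 5*x**2*cos(3*x), which equals G'(x).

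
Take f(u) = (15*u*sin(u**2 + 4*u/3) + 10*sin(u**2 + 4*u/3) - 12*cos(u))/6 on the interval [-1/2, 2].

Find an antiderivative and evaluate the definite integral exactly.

A first test for any F(u): its u-derivative must equal f(u) identically.
F(u) = -(8*sin(u) + 5*cos(u**2 + 4*u/3))/4 is an antiderivative of f.
Check: d/du[-(8*sin(u) + 5*cos(u**2 + 4*u/3))/4] = 5*u*sin(u**2 + 4*u/3)/2 + 5*sin(u**2 + 4*u/3)/3 - 2*cos(u), which equals f(u).
F(2) = -2*sin(2) - 5*cos(20/3)/4; F(-1/2) = -5*cos(5/12)/4 + 2*sin(1/2).
Integral = F(2) - F(-1/2) = -2*sin(2) - 5*cos(20/3)/4 - 2*sin(1/2) + 5*cos(5/12)/4.

Antiderivative: F(u) = -(8*sin(u) + 5*cos(u**2 + 4*u/3))/4; value = -2*sin(2) - 5*cos(20/3)/4 - 2*sin(1/2) + 5*cos(5/12)/4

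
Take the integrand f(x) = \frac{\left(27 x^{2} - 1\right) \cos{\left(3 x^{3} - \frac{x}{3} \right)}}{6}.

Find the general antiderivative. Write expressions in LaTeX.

F(x) = \frac{\sin{\left(3 x^{3} - \frac{x}{3} \right)}}{2} + C

f matches the chain-rule pattern g'(h)*h' with inner function h(x) = 3 x^{3} - \frac{x}{3}; substituting u = h(x) collapses the integral.
Check: d/dx[\frac{\sin{\left(3 x^{3} - \frac{x}{3} \right)}}{2}] = \frac{9 x^{2} \cos{\left(3 x^{3} - \frac{x}{3} \right)}}{2} - \frac{\cos{\left(3 x^{3} - \frac{x}{3} \right)}}{6}, which equals f(x).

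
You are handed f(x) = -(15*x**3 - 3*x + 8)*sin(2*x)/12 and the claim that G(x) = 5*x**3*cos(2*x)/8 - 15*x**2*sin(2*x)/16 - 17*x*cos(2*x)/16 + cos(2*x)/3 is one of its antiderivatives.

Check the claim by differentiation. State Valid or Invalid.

Invalid: d/dx[G] - f = -17*cos(2*x)/16, which is not 0.

d/dx[G] = -5*x**3*sin(2*x)/4 + x*sin(2*x)/4 - 2*sin(2*x)/3 - 17*cos(2*x)/16
d/dx[G] - f(x) = -17*cos(2*x)/16 != 0.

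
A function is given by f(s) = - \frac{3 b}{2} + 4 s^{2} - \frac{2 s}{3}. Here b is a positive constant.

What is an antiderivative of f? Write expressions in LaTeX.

Integrate term by term and add the pieces.
Check: d/ds[\frac{s \left(- 9 b + 8 s^{2} - 2 s\right)}{6}] = - \frac{3 b}{2} + 4 s^{2} - \frac{2 s}{3} = f(s).

An antiderivative is F(s) = \frac{s \left(- 9 b + 8 s^{2} - 2 s\right)}{6}.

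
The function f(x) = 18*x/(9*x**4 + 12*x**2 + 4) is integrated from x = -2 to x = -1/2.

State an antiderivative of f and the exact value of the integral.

Antiderivative: F(x) = -3/(3*x**2 + 2); value = -135/154

f matches the chain-rule pattern g'(h)*h' with inner function h(x) = 3*x**2 + 2; substituting u = h(x) collapses the integral.
F(x) = -3/(3*x**2 + 2) is an antiderivative of f.
Check: d/dx[-3/(3*x**2 + 2)] = 18*x/(9*x**4 + 12*x**2 + 4) = f(x).
F(-1/2) = -12/11; F(-2) = -3/14.
Integral = F(-1/2) - F(-2) = -135/154.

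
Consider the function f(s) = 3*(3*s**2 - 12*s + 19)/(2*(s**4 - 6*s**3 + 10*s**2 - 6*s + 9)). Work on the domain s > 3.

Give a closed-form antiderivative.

Any candidate F(s) must reproduce f(s) exactly when differentiated.
Check: d/ds[(6*s*atan(s) - 18*atan(s) - 3)/(2*s - 6)] = (9*s**2 - 36*s + 57)/(2*s**4 - 12*s**3 + 20*s**2 - 12*s + 18), which equals f(s).

An antiderivative is F(s) = (6*s*atan(s) - 18*atan(s) - 3)/(2*s - 6).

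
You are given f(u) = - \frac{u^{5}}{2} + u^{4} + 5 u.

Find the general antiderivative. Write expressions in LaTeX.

F(u) = - \frac{u^{6}}{12} + \frac{u^{5}}{5} + \frac{5 u^{2}}{2} + C

The integrand splits into summands that can be handled one at a time.
Check: d/du[- \frac{u^{6}}{12} + \frac{u^{5}}{5} + \frac{5 u^{2}}{2}] = - \frac{u^{5}}{2} + u^{4} + 5 u = f(u).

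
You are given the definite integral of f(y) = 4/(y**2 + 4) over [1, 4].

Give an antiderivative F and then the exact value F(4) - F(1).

Antiderivative: F(y) = 2*atan(y/2); value = -2*atan(1/2) + 2*atan(2)

Check any antiderivative F(y) by computing F'(y) and comparing it with f(y).
F(y) = 2*atan(y/2) is an antiderivative of f.
Check: d/dy[2*atan(y/2)] = 4/(y**2 + 4) = f(y).
F(4) = 2*atan(2); F(1) = 2*atan(1/2).
Integral = F(4) - F(1) = -2*atan(1/2) + 2*atan(2).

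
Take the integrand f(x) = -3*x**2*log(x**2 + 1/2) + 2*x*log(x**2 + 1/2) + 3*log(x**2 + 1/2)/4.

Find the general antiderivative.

F(x) = 2*x**3/3 - x**2 - 5*x/2 + (-x**3 + x**2 + 3*x/4)*log(x**2 + 1/2) + log(x**2 + 1/2)/2 + 5*sqrt(2)*atan(sqrt(2)*x)/4 + C

Integrate term by term and add the pieces.
Check: d/dx[2*x**3/3 - x**2 - 5*x/2 + (-x**3 + x**2 + 3*x/4)*log(x**2 + 1/2) + log(x**2 + 1/2)/2 + 5*sqrt(2)*atan(sqrt(2)*x)/4] = -3*x**2*log(x**2 + 1/2) + 2*x*log(x**2 + 1/2) + 3*log(x**2 + 1/2)/4 = f(x).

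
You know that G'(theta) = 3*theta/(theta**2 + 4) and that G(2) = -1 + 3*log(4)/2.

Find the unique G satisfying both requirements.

G(theta) = 3*log(theta**2/2 + 2)/2 - 1

The substitution u = theta**2/2 + 2 works: G'(theta) is exactly (dG/du)*(du/dtheta) for that inner function.
A general antiderivative is 3*log(theta**2/2 + 2)/2 + C.
The condition gives C = -1 + 3*log(4)/2 - (3*log(4)/2) = -1.
So G(theta) = 3*log(theta**2/2 + 2)/2 - 1.
Check: d/dtheta[3*log(theta**2/2 + 2)/2 - 1] = 3*theta/(theta**2 + 4) = G'(theta).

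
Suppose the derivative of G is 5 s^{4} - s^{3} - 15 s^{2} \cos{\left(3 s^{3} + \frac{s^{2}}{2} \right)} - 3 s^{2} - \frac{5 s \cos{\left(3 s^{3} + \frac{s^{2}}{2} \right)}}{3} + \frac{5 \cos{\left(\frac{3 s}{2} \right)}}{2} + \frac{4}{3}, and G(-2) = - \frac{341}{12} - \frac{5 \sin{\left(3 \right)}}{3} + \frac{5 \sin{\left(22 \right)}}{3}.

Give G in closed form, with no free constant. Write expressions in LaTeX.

Integrate term by term and add the pieces.
A general antiderivative is s^{5} - \frac{s^{4}}{4} - s^{3} + \frac{4 s}{3} + \frac{5 \sin{\left(\frac{3 s}{2} \right)}}{3} - \frac{5 \sin{\left(3 s^{3} + \frac{s^{2}}{2} \right)}}{3} + \frac{1}{4} + C.
The condition gives C = - \frac{341}{12} - \frac{5 \sin{\left(3 \right)}}{3} + \frac{5 \sin{\left(22 \right)}}{3} - (- \frac{365}{12} - \frac{5 \sin{\left(3 \right)}}{3} + \frac{5 \sin{\left(22 \right)}}{3}) = 2.
So G(s) = s^{5} - \frac{s^{4}}{4} - s^{3} + \frac{4 s}{3} + \frac{5 \sin{\left(\frac{3 s}{2} \right)}}{3} - \frac{5 \sin{\left(3 s^{3} + \frac{s^{2}}{2} \right)}}{3} + \frac{9}{4}.
Check: d/ds[s^{5} - \frac{s^{4}}{4} - s^{3} + \frac{4 s}{3} + \frac{5 \sin{\left(\frac{3 s}{2} \right)}}{3} - \frac{5 \sin{\left(3 s^{3} + \frac{s^{2}}{2} \right)}}{3} + \frac{9}{4}] = 5 s^{4} - s^{3} - 15 s^{2} \cos{\left(3 s^{3} + \frac{s^{2}}{2} \right)} - 3 s^{2} - \frac{5 s \cos{\left(3 s^{3} + \frac{s^{2}}{2} \right)}}{3} + \frac{5 \cos{\left(\frac{3 s}{2} \right)}}{2} + \frac{4}{3} = G'(s).

G(s) = s^{5} - \frac{s^{4}}{4} - s^{3} + \frac{4 s}{3} + \frac{5 \sin{\left(\frac{3 s}{2} \right)}}{3} - \frac{5 \sin{\left(3 s^{3} + \frac{s^{2}}{2} \right)}}{3} + \frac{9}{4}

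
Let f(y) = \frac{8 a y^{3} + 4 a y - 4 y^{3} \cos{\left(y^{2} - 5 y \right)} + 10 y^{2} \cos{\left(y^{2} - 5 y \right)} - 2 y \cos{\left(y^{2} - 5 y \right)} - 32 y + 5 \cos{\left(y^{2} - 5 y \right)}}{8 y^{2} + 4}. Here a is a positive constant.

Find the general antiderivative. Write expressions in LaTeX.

F(y) = \frac{2 a y^{2} - 8 \log{\left(4 y^{2} + 2 \right)} - \sin{\left(y^{2} - 5 y \right)}}{4} + C

For F(y) to be correct the identity F'(y) - f(y) = 0 must hold.
Check: d/dy[\frac{2 a y^{2} - 8 \log{\left(4 y^{2} + 2 \right)} - \sin{\left(y^{2} - 5 y \right)}}{4}] = \frac{8 a y^{3} + 4 a y - 4 y^{3} \cos{\left(y^{2} - 5 y \right)} + 10 y^{2} \cos{\left(y^{2} - 5 y \right)} - 2 y \cos{\left(y^{2} - 5 y \right)} - 32 y + 5 \cos{\left(y^{2} - 5 y \right)}}{8 y^{2} + 4} = f(y).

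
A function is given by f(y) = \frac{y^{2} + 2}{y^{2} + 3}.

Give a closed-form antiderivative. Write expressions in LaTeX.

Since d/dy undoes antidifferentiation here, F'(y) = f(y) is required of F(y).
Check: d/dy[\frac{3 y - \sqrt{3} \operatorname{atan}{\left(\frac{\sqrt{3} y}{3} \right)}}{3}] = \frac{y^{2} + 2}{y^{2} + 3} = f(y).

An antiderivative is F(y) = \frac{3 y - \sqrt{3} \operatorname{atan}{\left(\frac{\sqrt{3} y}{3} \right)}}{3}.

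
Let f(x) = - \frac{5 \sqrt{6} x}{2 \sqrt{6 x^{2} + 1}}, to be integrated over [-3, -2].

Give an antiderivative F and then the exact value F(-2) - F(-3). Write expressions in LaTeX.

The substitution u = 4 x^{2} + \frac{2}{3} works: f is exactly (dF/du)*(du/dx) for that inner function.
F(x) = - \frac{5 \sqrt{4 x^{2} + \frac{2}{3}}}{4} is an antiderivative of f.
Check: d/dx[- \frac{5 \sqrt{4 x^{2} + \frac{2}{3}}}{4}] = - \frac{5 \sqrt{6} x}{2 \sqrt{6 x^{2} + 1}} = f(x).
F(-2) = - \frac{25 \sqrt{6}}{12}; F(-3) = - \frac{5 \sqrt{330}}{12}.
Integral = F(-2) - F(-3) = - \frac{25 \sqrt{6}}{12} + \frac{5 \sqrt{330}}{12}.

Antiderivative: F(x) = - \frac{5 \sqrt{4 x^{2} + \frac{2}{3}}}{4}; value = - \frac{25 \sqrt{6}}{12} + \frac{5 \sqrt{330}}{12}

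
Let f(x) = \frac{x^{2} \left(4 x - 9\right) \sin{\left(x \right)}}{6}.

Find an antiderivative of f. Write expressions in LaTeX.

Whatever form F(x) takes, F'(x) = f(x) is non-negotiable.
Check: d/dx[- \frac{2 x^{3} \cos{\left(x \right)}}{3} + 2 x^{2} \sin{\left(x \right)} + \frac{3 x^{2} \cos{\left(x \right)}}{2} - 3 x \sin{\left(x \right)} + 4 x \cos{\left(x \right)} - 4 \sin{\left(x \right)} - 3 \cos{\left(x \right)}] = \frac{2 x^{3} \sin{\left(x \right)}}{3} - \frac{3 x^{2} \sin{\left(x \right)}}{2}, which equals f(x).

An antiderivative is F(x) = - \frac{2 x^{3} \cos{\left(x \right)}}{3} + 2 x^{2} \sin{\left(x \right)} + \frac{3 x^{2} \cos{\left(x \right)}}{2} - 3 x \sin{\left(x \right)} + 4 x \cos{\left(x \right)} - 4 \sin{\left(x \right)} - 3 \cos{\left(x \right)}.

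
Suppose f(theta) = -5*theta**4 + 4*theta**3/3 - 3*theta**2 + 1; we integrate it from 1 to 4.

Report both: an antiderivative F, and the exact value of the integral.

Antiderivative: F(theta) = -theta**5 + theta**4/3 - theta**3 + theta; value = -998

The integrand splits into summands that can be handled one at a time.
F(theta) = -theta**5 + theta**4/3 - theta**3 + theta is an antiderivative of f.
Check: d/dtheta[-theta**5 + theta**4/3 - theta**3 + theta] = -5*theta**4 + 4*theta**3/3 - 3*theta**2 + 1 = f(theta).
F(4) = -2996/3; F(1) = -2/3.
Integral = F(4) - F(1) = -998.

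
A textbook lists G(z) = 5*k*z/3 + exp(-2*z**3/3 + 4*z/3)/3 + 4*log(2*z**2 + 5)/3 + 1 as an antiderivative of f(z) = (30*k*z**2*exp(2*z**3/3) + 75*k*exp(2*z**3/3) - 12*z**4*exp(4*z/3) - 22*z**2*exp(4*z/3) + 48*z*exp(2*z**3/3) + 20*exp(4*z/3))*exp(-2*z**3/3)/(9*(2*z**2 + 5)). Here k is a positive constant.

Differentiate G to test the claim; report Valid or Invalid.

d/dz[G] = (30*k*z**2 + 75*k - 12*z**4*exp(4*z/3)*exp(-2*z**3/3) - 22*z**2*exp(4*z/3)*exp(-2*z**3/3) + 48*z + 20*exp(4*z/3)*exp(-2*z**3/3))/(18*z**2 + 45)
This equals f(z) exactly, so the claim holds.

Valid - the claim checks out under differentiation.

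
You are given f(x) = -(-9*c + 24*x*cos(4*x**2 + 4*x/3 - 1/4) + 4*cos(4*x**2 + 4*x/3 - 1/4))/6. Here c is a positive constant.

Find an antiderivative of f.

Since d/dx undoes antidifferentiation here, F'(x) = f(x) is required of F(x).
Check: d/dx[3*c*x/2 - sin(4*x**2 + 4*x/3 - 1/4)/2] = 3*c/2 - 4*x*cos(4*x**2 + 4*x/3 - 1/4) - 2*cos(4*x**2 + 4*x/3 - 1/4)/3, which equals f(x).

An antiderivative is F(x) = 3*c*x/2 - sin(4*x**2 + 4*x/3 - 1/4)/2.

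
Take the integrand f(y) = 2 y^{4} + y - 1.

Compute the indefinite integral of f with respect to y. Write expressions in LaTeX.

Integrate term by term and add the pieces.
Check: d/dy[\frac{2 y^{5}}{5} + \frac{y^{2}}{2} - y] = 2 y^{4} + y - 1 = f(y).

F(y) = \frac{2 y^{5}}{5} + \frac{y^{2}}{2} - y + C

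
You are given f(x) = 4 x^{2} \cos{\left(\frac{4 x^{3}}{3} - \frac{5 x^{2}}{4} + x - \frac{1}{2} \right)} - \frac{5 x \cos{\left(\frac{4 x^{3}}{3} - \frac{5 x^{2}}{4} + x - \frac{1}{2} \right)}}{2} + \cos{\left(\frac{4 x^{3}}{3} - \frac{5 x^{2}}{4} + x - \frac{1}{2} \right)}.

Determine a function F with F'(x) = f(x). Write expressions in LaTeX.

f matches the chain-rule pattern g'(h)*h' with inner function h(x) = \frac{4 x^{3}}{3} - \frac{5 x^{2}}{4} + x - \frac{1}{2}; substituting u = h(x) collapses the integral.
Check: d/dx[\sin{\left(\frac{4 x^{3}}{3} - \frac{5 x^{2}}{4} + x - \frac{1}{2} \right)}] = 4 x^{2} \cos{\left(\frac{4 x^{3}}{3} - \frac{5 x^{2}}{4} + x - \frac{1}{2} \right)} - \frac{5 x \cos{\left(\frac{4 x^{3}}{3} - \frac{5 x^{2}}{4} + x - \frac{1}{2} \right)}}{2} + \cos{\left(\frac{4 x^{3}}{3} - \frac{5 x^{2}}{4} + x - \frac{1}{2} \right)} = f(x).

An antiderivative is F(x) = \sin{\left(\frac{4 x^{3}}{3} - \frac{5 x^{2}}{4} + x - \frac{1}{2} \right)}.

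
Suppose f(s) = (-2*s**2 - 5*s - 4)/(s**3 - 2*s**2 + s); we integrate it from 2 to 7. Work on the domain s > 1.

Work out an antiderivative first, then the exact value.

The denominator factors as s*(s - 1)**2; partial fractions split f into directly integrable pieces: 2/(s - 1) - 11/(s - 1)**2 - 4/s.
F(s) = -4*log(s) + 2*log(s - 1) + 11/(s - 1) is an antiderivative of f.
Check: d/ds[-4*log(s) + 2*log(s - 1) + 11/(s - 1)] = (-2*s**2 - 5*s - 4)/(s**3 - 2*s**2 + s) = f(s).
F(7) = -4*log(7) + 11/6 + 2*log(6); F(2) = 11 - 4*log(2).
Integral = F(7) - F(2) = -55/6 - 4*log(7) + 4*log(2) + 2*log(6).

Antiderivative: F(s) = -4*log(s) + 2*log(s - 1) + 11/(s - 1); value = -55/6 - 4*log(7) + 4*log(2) + 2*log(6)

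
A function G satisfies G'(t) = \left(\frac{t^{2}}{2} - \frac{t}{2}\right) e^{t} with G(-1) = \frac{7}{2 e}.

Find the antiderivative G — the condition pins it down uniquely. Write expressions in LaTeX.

Recognize the product-rule pattern: G'(t) = u'v + uv' with u = \frac{t^{2}}{2} - \frac{3 t}{2} + \frac{3}{2}, v = e^{t}, so integration by parts undoes it.
A general antiderivative is \frac{\left(t^{2} - 3 t + 3\right) e^{t}}{2} + C.
The condition gives C = \frac{7}{2 e} - (\frac{7}{2 e}) = 0.
So G(t) = \frac{t^{2} e^{t}}{2} - \frac{3 t e^{t}}{2} + \frac{3 e^{t}}{2}.
Check: d/dt[\frac{t^{2} e^{t}}{2} - \frac{3 t e^{t}}{2} + \frac{3 e^{t}}{2}] = \frac{t^{2} e^{t}}{2} - \frac{t e^{t}}{2}, which equals G'(t).

G(t) = \frac{t^{2} e^{t}}{2} - \frac{3 t e^{t}}{2} + \frac{3 e^{t}}{2}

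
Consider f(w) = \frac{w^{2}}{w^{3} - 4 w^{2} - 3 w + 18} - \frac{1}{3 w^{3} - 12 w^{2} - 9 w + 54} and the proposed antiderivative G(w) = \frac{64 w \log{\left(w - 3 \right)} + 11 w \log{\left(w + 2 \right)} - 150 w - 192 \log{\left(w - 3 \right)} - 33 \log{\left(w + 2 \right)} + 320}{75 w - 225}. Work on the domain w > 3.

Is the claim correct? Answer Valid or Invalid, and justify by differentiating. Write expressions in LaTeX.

d/dw[G] = \frac{3 w^{2} - 1}{3 w^{3} - 12 w^{2} - 9 w + 54}
This equals f(w) exactly, so the claim holds.

Valid: G'(w) = f(w).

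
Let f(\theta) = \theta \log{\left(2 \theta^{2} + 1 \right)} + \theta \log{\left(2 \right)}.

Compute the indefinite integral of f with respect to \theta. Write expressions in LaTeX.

The integrand splits into summands that can be handled one at a time.
Check: d/d\theta[\frac{\theta^{2} \log{\left(2 \theta^{2} + 1 \right)}}{2} - \frac{\theta^{2}}{2} + \frac{\theta^{2} \log{\left(2 \right)}}{2} + \frac{\log{\left(2 \theta^{2} + 1 \right)}}{4}] = \theta \log{\left(2 \theta^{2} + 1 \right)} + \theta \log{\left(2 \right)} = f(\theta).

F(\theta) = \frac{\theta^{2} \log{\left(2 \theta^{2} + 1 \right)}}{2} - \frac{\theta^{2}}{2} + \frac{\theta^{2} \log{\left(2 \right)}}{2} + \frac{\log{\left(2 \theta^{2} + 1 \right)}}{4} + C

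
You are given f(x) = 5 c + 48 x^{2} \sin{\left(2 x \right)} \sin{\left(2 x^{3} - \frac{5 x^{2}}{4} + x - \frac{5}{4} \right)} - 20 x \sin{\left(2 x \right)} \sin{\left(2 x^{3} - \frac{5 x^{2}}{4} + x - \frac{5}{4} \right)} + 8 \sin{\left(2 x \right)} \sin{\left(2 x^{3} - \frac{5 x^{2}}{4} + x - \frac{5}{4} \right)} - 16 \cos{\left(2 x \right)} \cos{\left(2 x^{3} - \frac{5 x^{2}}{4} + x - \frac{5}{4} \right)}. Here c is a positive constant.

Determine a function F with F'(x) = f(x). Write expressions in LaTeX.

An antiderivative is F(x) = 5 c x - 8 \sin{\left(2 x \right)} \cos{\left(2 x^{3} - \frac{5 x^{2}}{4} + x - \frac{5}{4} \right)}.

Integrate term by term and add the pieces.
Check: d/dx[5 c x - 8 \sin{\left(2 x \right)} \cos{\left(2 x^{3} - \frac{5 x^{2}}{4} + x - \frac{5}{4} \right)}] = 5 c + 48 x^{2} \sin{\left(2 x \right)} \sin{\left(2 x^{3} - \frac{5 x^{2}}{4} + x - \frac{5}{4} \right)} - 20 x \sin{\left(2 x \right)} \sin{\left(2 x^{3} - \frac{5 x^{2}}{4} + x - \frac{5}{4} \right)} + 8 \sin{\left(2 x \right)} \sin{\left(2 x^{3} - \frac{5 x^{2}}{4} + x - \frac{5}{4} \right)} - 16 \cos{\left(2 x \right)} \cos{\left(2 x^{3} - \frac{5 x^{2}}{4} + x - \frac{5}{4} \right)} = f(x).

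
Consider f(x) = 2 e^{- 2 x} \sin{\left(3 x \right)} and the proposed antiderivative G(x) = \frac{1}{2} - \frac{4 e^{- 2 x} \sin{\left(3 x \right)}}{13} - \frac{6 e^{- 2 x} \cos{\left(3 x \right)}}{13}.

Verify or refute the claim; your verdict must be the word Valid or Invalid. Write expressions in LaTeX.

d/dx[G] = 2 e^{- 2 x} \sin{\left(3 x \right)}
This equals f(x) exactly, so the claim holds.

Valid - the claim checks out under differentiation.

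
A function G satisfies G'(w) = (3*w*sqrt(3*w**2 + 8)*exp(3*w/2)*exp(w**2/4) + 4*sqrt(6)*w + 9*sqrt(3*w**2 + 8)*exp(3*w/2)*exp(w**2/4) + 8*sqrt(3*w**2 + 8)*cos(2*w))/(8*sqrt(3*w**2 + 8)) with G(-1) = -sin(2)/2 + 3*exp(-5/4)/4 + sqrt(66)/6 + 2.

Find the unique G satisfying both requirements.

G(w) = sqrt(w**2/2 + 4/3) + 3*exp(w**2/4 + 3*w/2)/4 + sin(2*w)/2 + 2

The proposed G(w) is checked by its d/dw: the result must match the given G'(w).
A general antiderivative is sqrt(w**2/2 + 4/3) + 3*exp(w**2/4 + 3*w/2)/4 + sin(2*w)/2 + C.
The condition gives C = -sin(2)/2 + 3*exp(-5/4)/4 + sqrt(66)/6 + 2 - (-sin(2)/2 + 3*exp(-5/4)/4 + sqrt(66)/6) = 2.
So G(w) = sqrt(w**2/2 + 4/3) + 3*exp(w**2/4 + 3*w/2)/4 + sin(2*w)/2 + 2.
Check: d/dw[sqrt(w**2/2 + 4/3) + 3*exp(w**2/4 + 3*w/2)/4 + sin(2*w)/2 + 2] = (3*w*sqrt(3*w**2 + 8)*exp(3*w/2)*exp(w**2/4) + 4*sqrt(6)*w + 9*sqrt(3*w**2 + 8)*exp(3*w/2)*exp(w**2/4) + 8*sqrt(3*w**2 + 8)*cos(2*w))/(8*sqrt(3*w**2 + 8)) = G'(w).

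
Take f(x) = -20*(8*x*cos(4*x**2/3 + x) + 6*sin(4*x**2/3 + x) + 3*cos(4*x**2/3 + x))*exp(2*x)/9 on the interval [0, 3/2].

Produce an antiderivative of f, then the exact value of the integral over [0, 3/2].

Recognize the product-rule pattern: f = u'v + uv' with u = -20*exp(2*x)/3, v = sin(4*x**2/3 + x), so integration by parts undoes it.
F(x) = -20*exp(2*x)*sin(4*x**2/3 + x)/3 is an antiderivative of f.
Check: d/dx[-20*exp(2*x)*sin(4*x**2/3 + x)/3] = -160*x*exp(2*x)*cos(4*x**2/3 + x)/9 - 40*exp(2*x)*sin(4*x**2/3 + x)/3 - 20*exp(2*x)*cos(4*x**2/3 + x)/3, which equals f(x).
F(3/2) = -20*exp(3)*sin(9/2)/3; F(0) = 0.
Integral = F(3/2) - F(0) = -20*exp(3)*sin(9/2)/3.

Antiderivative: F(x) = -20*exp(2*x)*sin(4*x**2/3 + x)/3; value = -20*exp(3)*sin(9/2)/3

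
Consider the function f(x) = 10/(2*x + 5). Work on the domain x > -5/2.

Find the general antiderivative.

A candidate is checked by its d/dx: the result must match f(x).
Check: d/dx[5*log(2*x + 5)] = 10/(2*x + 5) = f(x).

F(x) = 5*log(2*x + 5) + C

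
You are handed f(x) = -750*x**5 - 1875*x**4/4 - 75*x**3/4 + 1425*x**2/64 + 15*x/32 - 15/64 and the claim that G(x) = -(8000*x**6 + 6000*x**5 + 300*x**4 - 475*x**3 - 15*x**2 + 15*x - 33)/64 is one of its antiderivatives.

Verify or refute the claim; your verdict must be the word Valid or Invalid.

d/dx[G] = -750*x**5 - 1875*x**4/4 - 75*x**3/4 + 1425*x**2/64 + 15*x/32 - 15/64
This equals f(x) exactly, so the claim holds.

Valid - differentiating G returns exactly f.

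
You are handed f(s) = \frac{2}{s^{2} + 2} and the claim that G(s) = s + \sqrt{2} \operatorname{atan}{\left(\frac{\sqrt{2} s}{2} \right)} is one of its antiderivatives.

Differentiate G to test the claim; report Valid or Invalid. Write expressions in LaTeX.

Invalid: d/ds[G] - f = 1, which is not 0.

d/ds[G] = \frac{s^{2} + 4}{s^{2} + 2}
d/ds[G] - f(s) = 1 != 0.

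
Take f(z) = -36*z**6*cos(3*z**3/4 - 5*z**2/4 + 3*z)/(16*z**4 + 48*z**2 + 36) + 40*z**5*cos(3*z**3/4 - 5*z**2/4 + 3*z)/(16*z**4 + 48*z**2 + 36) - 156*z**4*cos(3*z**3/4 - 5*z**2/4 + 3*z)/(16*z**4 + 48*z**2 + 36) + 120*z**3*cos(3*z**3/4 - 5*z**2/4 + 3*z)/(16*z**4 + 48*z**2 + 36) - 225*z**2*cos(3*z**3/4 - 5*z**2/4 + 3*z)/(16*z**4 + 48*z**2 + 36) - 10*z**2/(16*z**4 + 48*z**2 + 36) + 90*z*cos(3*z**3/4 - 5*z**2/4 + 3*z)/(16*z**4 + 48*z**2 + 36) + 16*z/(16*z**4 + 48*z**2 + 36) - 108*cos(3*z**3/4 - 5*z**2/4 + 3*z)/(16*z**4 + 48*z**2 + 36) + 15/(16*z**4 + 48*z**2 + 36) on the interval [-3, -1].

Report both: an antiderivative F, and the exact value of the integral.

Antiderivative: F(z) = (-8*z**2*sin(3*z**3/4 - 5*z**2/4 + 3*z) + 5*z - 12*sin(3*z**3/4 - 5*z**2/4 + 3*z) - 4)/(8*z**2 + 12); value = sin(5) - sin(81/2) - 47/210

Integrate term by term and add the pieces.
F(z) = (-8*z**2*sin(3*z**3/4 - 5*z**2/4 + 3*z) + 5*z - 12*sin(3*z**3/4 - 5*z**2/4 + 3*z) - 4)/(8*z**2 + 12) is an antiderivative of f.
Check: d/dz[(-8*z**2*sin(3*z**3/4 - 5*z**2/4 + 3*z) + 5*z - 12*sin(3*z**3/4 - 5*z**2/4 + 3*z) - 4)/(8*z**2 + 12)] = (-36*z**6*cos(3*z**3/4 - 5*z**2/4 + 3*z) + 40*z**5*cos(3*z**3/4 - 5*z**2/4 + 3*z) - 156*z**4*cos(3*z**3/4 - 5*z**2/4 + 3*z) + 120*z**3*cos(3*z**3/4 - 5*z**2/4 + 3*z) - 225*z**2*cos(3*z**3/4 - 5*z**2/4 + 3*z) - 10*z**2 + 90*z*cos(3*z**3/4 - 5*z**2/4 + 3*z) + 16*z - 108*cos(3*z**3/4 - 5*z**2/4 + 3*z) + 15)/(16*z**4 + 48*z**2 + 36), which equals f(z).
F(-1) = sin(5) - 9/20; F(-3) = -19/84 + sin(81/2).
Integral = F(-1) - F(-3) = sin(5) - sin(81/2) - 47/210.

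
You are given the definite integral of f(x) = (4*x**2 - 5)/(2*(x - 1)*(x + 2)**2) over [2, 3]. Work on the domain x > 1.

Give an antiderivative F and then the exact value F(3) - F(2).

Antiderivative: F(x) = (-x*log(x - 1) + 37*x*log(x + 2) - 2*log(x - 1) + 74*log(x + 2) + 33)/(18*x + 36); value = -37*log(4)/18 - 11/120 - log(2)/18 + 37*log(5)/18

The denominator factors as 2*(x - 1)*(x + 2)**2; partial fractions split f into directly integrable pieces: 37/(18*(x + 2)) - 11/(6*(x + 2)**2) - 1/(18*(x - 1)).
F(x) = (-x*log(x - 1) + 37*x*log(x + 2) - 2*log(x - 1) + 74*log(x + 2) + 33)/(18*x + 36) is an antiderivative of f.
Check: d/dx[(-x*log(x - 1) + 37*x*log(x + 2) - 2*log(x - 1) + 74*log(x + 2) + 33)/(18*x + 36)] = (4*x**2 - 5)/(2*x**3 + 6*x**2 - 8), which equals f(x).
F(3) = -log(2)/18 + 11/30 + 37*log(5)/18; F(2) = 11/24 + 37*log(4)/18.
Integral = F(3) - F(2) = -37*log(4)/18 - 11/120 - log(2)/18 + 37*log(5)/18.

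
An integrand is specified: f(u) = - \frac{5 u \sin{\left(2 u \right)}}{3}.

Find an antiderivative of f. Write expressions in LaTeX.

An antiderivative is F(u) = \frac{5 \left(2 u \cos{\left(2 u \right)} - \sin{\left(2 u \right)}\right)}{12}.

A first test for any F(u): its u-derivative must equal f(u) identically.
Check: d/du[\frac{5 \left(2 u \cos{\left(2 u \right)} - \sin{\left(2 u \right)}\right)}{12}] = - \frac{5 u \sin{\left(2 u \right)}}{3} = f(u).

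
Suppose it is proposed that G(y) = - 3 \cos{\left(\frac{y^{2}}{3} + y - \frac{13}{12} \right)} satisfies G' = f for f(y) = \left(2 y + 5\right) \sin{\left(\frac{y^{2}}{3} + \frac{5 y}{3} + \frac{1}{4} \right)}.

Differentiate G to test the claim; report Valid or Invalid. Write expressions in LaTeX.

d/dy[G] = 2 y \sin{\left(\frac{y^{2}}{3} + y - \frac{13}{12} \right)} + 3 \sin{\left(\frac{y^{2}}{3} + y - \frac{13}{12} \right)}
d/dy[G] - f(y) = 2 y \sin{\left(\frac{y^{2}}{3} + y - \frac{13}{12} \right)} - 2 y \sin{\left(\frac{y^{2}}{3} + \frac{5 y}{3} + \frac{1}{4} \right)} + 3 \sin{\left(\frac{y^{2}}{3} + y - \frac{13}{12} \right)} - 5 \sin{\left(\frac{y^{2}}{3} + \frac{5 y}{3} + \frac{1}{4} \right)} != 0.

Invalid: d/dy[G] - f = 2 y \sin{\left(\frac{y^{2}}{3} + y - \frac{13}{12} \right)} - 2 y \sin{\left(\frac{y^{2}}{3} + \frac{5 y}{3} + \frac{1}{4} \right)} + 3 \sin{\left(\frac{y^{2}}{3} + y - \frac{13}{12} \right)} - 5 \sin{\left(\frac{y^{2}}{3} + \frac{5 y}{3} + \frac{1}{4} \right)}, which is not 0.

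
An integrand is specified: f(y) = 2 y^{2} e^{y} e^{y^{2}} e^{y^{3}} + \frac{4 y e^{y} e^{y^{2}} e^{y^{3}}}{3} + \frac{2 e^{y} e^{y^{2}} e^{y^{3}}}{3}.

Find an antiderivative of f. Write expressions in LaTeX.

f matches the chain-rule pattern g'(h)*h' with inner function h(y) = y^{3} + y^{2} + y; substituting u = h(y) collapses the integral.
Check: d/dy[\frac{2 e^{y} e^{y^{2}} e^{y^{3}}}{3}] = 2 y^{2} e^{y} e^{y^{2}} e^{y^{3}} + \frac{4 y e^{y} e^{y^{2}} e^{y^{3}}}{3} + \frac{2 e^{y} e^{y^{2}} e^{y^{3}}}{3} = f(y).

An antiderivative is F(y) = \frac{2 e^{y} e^{y^{2}} e^{y^{3}}}{3}.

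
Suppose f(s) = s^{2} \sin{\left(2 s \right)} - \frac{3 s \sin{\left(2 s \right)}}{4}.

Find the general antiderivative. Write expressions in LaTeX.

The integrand splits into summands that can be handled one at a time.
Check: d/ds[- \frac{s^{2} \cos{\left(2 s \right)}}{2} + \frac{s \sin{\left(2 s \right)}}{2} + \frac{3 s \cos{\left(2 s \right)}}{8} - \frac{3 \sin{\left(2 s \right)}}{16} + \frac{\cos{\left(2 s \right)}}{4}] = s^{2} \sin{\left(2 s \right)} - \frac{3 s \sin{\left(2 s \right)}}{4} = f(s).

F(s) = - \frac{s^{2} \cos{\left(2 s \right)}}{2} + \frac{s \sin{\left(2 s \right)}}{2} + \frac{3 s \cos{\left(2 s \right)}}{8} - \frac{3 \sin{\left(2 s \right)}}{16} + \frac{\cos{\left(2 s \right)}}{4} + C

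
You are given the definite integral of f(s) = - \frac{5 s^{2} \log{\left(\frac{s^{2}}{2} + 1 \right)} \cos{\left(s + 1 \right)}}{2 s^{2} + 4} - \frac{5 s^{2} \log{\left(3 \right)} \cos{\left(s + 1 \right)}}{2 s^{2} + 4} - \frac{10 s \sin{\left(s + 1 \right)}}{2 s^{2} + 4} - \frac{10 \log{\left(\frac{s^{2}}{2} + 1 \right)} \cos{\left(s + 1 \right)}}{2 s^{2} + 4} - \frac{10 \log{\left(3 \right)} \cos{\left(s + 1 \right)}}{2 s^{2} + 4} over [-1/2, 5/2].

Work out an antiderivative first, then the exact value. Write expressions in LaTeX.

Recognize the product-rule pattern: f = u'v + uv' with u = - \frac{5 \log{\left(\frac{3 s^{2}}{2} + 3 \right)}}{2}, v = \sin{\left(s + 1 \right)}, so integration by parts undoes it.
F(s) = - \frac{5 \log{\left(\frac{3 s^{2}}{2} + 3 \right)} \sin{\left(s + 1 \right)}}{2} is an antiderivative of f.
Check: d/ds[- \frac{5 \log{\left(\frac{3 s^{2}}{2} + 3 \right)} \sin{\left(s + 1 \right)}}{2}] = \frac{- 5 s^{2} \log{\left(\frac{s^{2}}{2} + 1 \right)} \cos{\left(s + 1 \right)} - 5 s^{2} \log{\left(3 \right)} \cos{\left(s + 1 \right)} - 10 s \sin{\left(s + 1 \right)} - 10 \log{\left(\frac{s^{2}}{2} + 1 \right)} \cos{\left(s + 1 \right)} - 10 \log{\left(3 \right)} \cos{\left(s + 1 \right)}}{2 s^{2} + 4}, which equals f(s).
F(5/2) = - \frac{5 \log{\left(\frac{99}{8} \right)} \sin{\left(\frac{7}{2} \right)}}{2}; F(-1/2) = - \frac{5 \log{\left(\frac{27}{8} \right)} \sin{\left(\frac{1}{2} \right)}}{2}.
Integral = F(5/2) - F(-1/2) = \frac{5 \log{\left(\frac{27}{8} \right)} \sin{\left(\frac{1}{2} \right)}}{2} - \frac{5 \log{\left(\frac{99}{8} \right)} \sin{\left(\frac{7}{2} \right)}}{2}.

Antiderivative: F(s) = - \frac{5 \log{\left(\frac{3 s^{2}}{2} + 3 \right)} \sin{\left(s + 1 \right)}}{2}; value = \frac{5 \log{\left(\frac{27}{8} \right)} \sin{\left(\frac{1}{2} \right)}}{2} - \frac{5 \log{\left(\frac{99}{8} \right)} \sin{\left(\frac{7}{2} \right)}}{2}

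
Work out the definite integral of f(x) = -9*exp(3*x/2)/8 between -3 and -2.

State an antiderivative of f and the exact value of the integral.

An antiderivative F(x) passes only if d/dx[F] lands on f(x) exactly.
F(x) = -3*exp(3*x/2)/4 is an antiderivative of f.
Check: d/dx[-3*exp(3*x/2)/4] = -9*exp(3*x/2)/8 = f(x).
F(-2) = -3*exp(-3)/4; F(-3) = -3*exp(-9/2)/4.
Integral = F(-2) - F(-3) = -3*exp(-3)/4 + 3*exp(-9/2)/4.

Antiderivative: F(x) = -3*exp(3*x/2)/4; value = -3*exp(-3)/4 + 3*exp(-9/2)/4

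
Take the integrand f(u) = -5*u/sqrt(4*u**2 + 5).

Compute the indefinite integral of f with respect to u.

f matches the chain-rule pattern g'(h)*h' with inner function h(u) = 4*u**2 + 5; substituting w = h(u) collapses the integral.
Check: d/du[-5*sqrt(4*u**2 + 5)/4] = -5*u/sqrt(4*u**2 + 5) = f(u).

F(u) = -5*sqrt(4*u**2 + 5)/4 + C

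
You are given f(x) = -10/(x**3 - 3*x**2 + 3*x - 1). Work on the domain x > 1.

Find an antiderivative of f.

An antiderivative is F(x) = 5/(x**2 - 2*x + 1).

Differentiate the proposed F(x) back; it has to land on f(x) exactly.
Check: d/dx[5/(x**2 - 2*x + 1)] = -10/(x**3 - 3*x**2 + 3*x - 1) = f(x).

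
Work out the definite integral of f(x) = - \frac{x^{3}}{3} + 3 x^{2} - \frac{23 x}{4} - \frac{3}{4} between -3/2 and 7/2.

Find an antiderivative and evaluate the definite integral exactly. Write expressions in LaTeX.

f matches the chain-rule pattern g'(h)*h' with inner function h(x) = - \frac{x^{2}}{3} + 2 x + \frac{1}{4}; substituting u = h(x) collapses the integral.
F(x) = - \frac{x^{4}}{12} + x^{3} - \frac{23 x^{2}}{8} - \frac{3 x}{4} is an antiderivative of f.
Check: d/dx[- \frac{x^{4}}{12} + x^{3} - \frac{23 x^{2}}{8} - \frac{3 x}{4}] = - \frac{x^{3}}{3} + 3 x^{2} - \frac{23 x}{4} - \frac{3}{4} = f(x).
F(7/2) = - \frac{1435}{192}; F(-3/2) = - \frac{585}{64}.
Integral = F(7/2) - F(-3/2) = \frac{5}{3}.

Antiderivative: F(x) = - \frac{x^{4}}{12} + x^{3} - \frac{23 x^{2}}{8} - \frac{3 x}{4}; value = \frac{5}{3}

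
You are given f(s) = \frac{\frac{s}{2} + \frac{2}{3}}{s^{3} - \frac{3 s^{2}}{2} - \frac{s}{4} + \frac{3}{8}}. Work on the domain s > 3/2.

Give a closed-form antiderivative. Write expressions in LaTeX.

An antiderivative is F(s) = \frac{17 \log{\left(s - \frac{3}{2} \right)}}{24} - \frac{11 \log{\left(s - \frac{1}{2} \right)}}{12} + \frac{5 \log{\left(s + \frac{1}{2} \right)}}{24}.

Factor the denominator (3 \left(2 s - 3\right) \left(2 s - 1\right) \left(2 s + 1\right)) and decompose: f = \frac{5}{12 \left(2 s + 1\right)} - \frac{11}{6 \left(2 s - 1\right)} + \frac{17}{12 \left(2 s - 3\right)}; each piece integrates to a log, atan, or power term.
Check: d/ds[\frac{17 \log{\left(s - \frac{3}{2} \right)}}{24} - \frac{11 \log{\left(s - \frac{1}{2} \right)}}{12} + \frac{5 \log{\left(s + \frac{1}{2} \right)}}{24}] = \frac{12 s + 16}{24 s^{3} - 36 s^{2} - 6 s + 9}, which equals f(s).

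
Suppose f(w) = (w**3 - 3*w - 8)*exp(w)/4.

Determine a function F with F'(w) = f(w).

An antiderivative is F(w) = w**3*exp(w)/4 - 3*w**2*exp(w)/4 + 3*w*exp(w)/4 - 11*exp(w)/4.

Recognize the product-rule pattern: f = u'v + uv' with u = w**3/4 - 3*w**2/4 + 3*w/4 - 11/4, v = exp(w), so integration by parts undoes it.
Check: d/dw[w**3*exp(w)/4 - 3*w**2*exp(w)/4 + 3*w*exp(w)/4 - 11*exp(w)/4] = w**3*exp(w)/4 - 3*w*exp(w)/4 - 2*exp(w), which equals f(w).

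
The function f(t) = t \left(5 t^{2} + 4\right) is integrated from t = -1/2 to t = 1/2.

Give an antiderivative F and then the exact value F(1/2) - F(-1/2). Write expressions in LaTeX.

Antiderivative: F(t) = \frac{t^{2} \left(5 t^{2} + 8\right)}{4}; value = 0

Differentiate the proposed F(t) back; it has to land on f(t) exactly.
F(t) = \frac{t^{2} \left(5 t^{2} + 8\right)}{4} is an antiderivative of f.
Check: d/dt[\frac{t^{2} \left(5 t^{2} + 8\right)}{4}] = 5 t^{3} + 4 t, which equals f(t).
F(1/2) = \frac{37}{64}; F(-1/2) = \frac{37}{64}.
Integral = F(1/2) - F(-1/2) = 0.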